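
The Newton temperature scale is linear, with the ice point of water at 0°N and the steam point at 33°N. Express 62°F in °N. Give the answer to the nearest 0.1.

First in Celsius: (62 - 32) × 5/9 = 16.6667°C.
Linearly onto the Newton scale: 0 + (16.6667 / 100) × (33 - 0) = 5.5°N.

5.5°N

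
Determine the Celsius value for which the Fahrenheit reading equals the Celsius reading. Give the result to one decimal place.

-40.0°C

Let C be the Celsius reading. The Fahrenheit reading is F = 1.8·C + 32.
Set F = C: 1.8·C + 32 = C.
(0.8)·C = -32  ⇒  C = -40.0.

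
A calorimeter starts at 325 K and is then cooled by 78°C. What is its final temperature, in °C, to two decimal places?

-26.15°C

Initial temperature in Celsius: 325 - 273.15 = 51.8500°C.
Final Celsius temperature: 51.8500 - 78.0000 = -26.1500°C.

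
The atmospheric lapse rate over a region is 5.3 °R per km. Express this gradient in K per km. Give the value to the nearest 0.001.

Since only a temperature interval is involved, the additive offset between the scales drops out.
A change of 1°R is a change of 5/9 K, so 5.3 × 5/9 = 2.944.

2.944 K/km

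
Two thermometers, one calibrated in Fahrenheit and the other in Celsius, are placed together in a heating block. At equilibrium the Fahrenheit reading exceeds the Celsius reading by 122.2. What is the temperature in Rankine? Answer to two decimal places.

694.62°R

Let x be the Fahrenheit reading; then the Celsius reading is 5/9·x - 17.7778.
(5/9·x - 17.7778) - x = -122.2  ⇒  (-4/9)·x = -104.422  ⇒  x = 234.9500°F.
In Celsius: (234.95 - 32) × 5/9 = 112.7500°C.
In Rankine: 112.7500 × 1.8 + 491.67 = 694.62°R.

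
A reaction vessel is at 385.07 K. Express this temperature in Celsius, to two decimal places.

In Celsius: 385.07 - 273.15 = 111.9200°C.

111.92°C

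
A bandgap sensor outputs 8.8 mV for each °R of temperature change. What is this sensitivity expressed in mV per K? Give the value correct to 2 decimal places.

Since only a temperature interval is involved, the additive offset between the scales drops out.
A change of 1 K is a change of 1.8°R, so per K the value is 8.8 × 1.8 = 15.84.

15.84 mV per K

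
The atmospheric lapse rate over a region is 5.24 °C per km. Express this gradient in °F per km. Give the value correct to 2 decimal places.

Since only a temperature interval is involved, the additive offset between the scales drops out.
A change of 1°C is a change of 1.8°F, so 5.24 × 1.8 = 9.43.

9.43 °F/km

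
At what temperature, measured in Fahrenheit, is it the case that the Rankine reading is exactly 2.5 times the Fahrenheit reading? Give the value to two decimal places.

Let F be the Fahrenheit reading. The Rankine reading is R = 1·F + 459.67.
Require R = 2.5·F: 1·F + 459.67 = 2.5·F.
(-1.5)·F = -459.67  ⇒  F = 306.45.

306.45°F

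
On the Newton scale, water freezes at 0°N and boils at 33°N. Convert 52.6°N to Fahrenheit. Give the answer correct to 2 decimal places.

318.91°F

Linear interpolation between the fixed points: C = (52.6 - 0) × 100 / (33 - 0) = 159.3939°C.
Then 159.3939 × 1.8 + 32 = 318.91°F.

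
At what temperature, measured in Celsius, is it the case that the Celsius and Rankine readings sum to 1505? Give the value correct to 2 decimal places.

361.90°C

Let C be the Celsius reading. The Rankine reading is R = 1.8·C + 491.67.
Require C + R = 1505: (2.8)·C + 491.67 = 1505.
C = (1505 - 491.67) / (2.8) = 361.90.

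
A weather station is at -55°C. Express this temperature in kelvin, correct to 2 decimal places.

218.15 K

In kelvin: -55.0000 + 273.15 = 218.15 K.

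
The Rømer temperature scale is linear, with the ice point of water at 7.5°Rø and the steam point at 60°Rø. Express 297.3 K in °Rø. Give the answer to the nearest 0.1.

First in Celsius: 297.3 - 273.15 = 24.1500°C.
Linearly onto the Rømer scale: 7.5 + (24.1500 / 100) × (60 - 7.5) = 20.2°Rø.

20.2°Rø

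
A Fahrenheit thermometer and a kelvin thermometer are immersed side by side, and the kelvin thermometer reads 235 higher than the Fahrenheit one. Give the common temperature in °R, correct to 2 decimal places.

Let x be the Fahrenheit reading; then the kelvin reading is 5/9·x + 255.372.
(5/9·x + 255.372) - x = 235  ⇒  (-4/9)·x = -20.3722  ⇒  x = 45.8375°F.
In Celsius: (45.8375 - 32) × 5/9 = 7.6875°C.
In Rankine: 7.6875 × 1.8 + 491.67 = 505.51°R.

505.51°R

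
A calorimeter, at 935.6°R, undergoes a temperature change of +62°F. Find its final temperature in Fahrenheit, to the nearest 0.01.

537.93°F

Initial temperature in Celsius: (935.6 - 491.67) × 5/9 = 246.6278°C.
The 62°F change is an interval, so only the factor 5/9 applies: +62 × 5/9 = +34.4444°C.
Final Celsius temperature: 246.6278 + 34.4444 = 281.0722°C.
In Fahrenheit: 281.0722 × 1.8 + 32 = 537.93°F.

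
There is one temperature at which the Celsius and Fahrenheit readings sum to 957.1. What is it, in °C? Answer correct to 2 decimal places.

Let C be the Celsius reading. The Fahrenheit reading is F = 1.8·C + 32.
Require C + F = 957.1: (2.8)·C + 32 = 957.1.
C = (957.1 - 32) / (2.8) = 330.39.

330.39°C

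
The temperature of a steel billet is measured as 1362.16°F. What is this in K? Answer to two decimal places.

In Celsius: (1362.16 - 32) × 5/9 = 738.9778°C.
In kelvin: 738.9778 + 273.15 = 1012.13 K.

1012.13 K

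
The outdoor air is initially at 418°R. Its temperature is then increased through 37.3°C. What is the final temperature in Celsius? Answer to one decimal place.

Initial temperature in Celsius: (418 - 491.67) × 5/9 = -40.9278°C.
Final Celsius temperature: -40.9278 + 37.3000 = -3.6278°C.

-3.6°C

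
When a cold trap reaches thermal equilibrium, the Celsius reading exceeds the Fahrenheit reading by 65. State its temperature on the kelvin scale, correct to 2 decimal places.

151.90 K

Let x be the Celsius reading; then the Fahrenheit reading is 1.8·x + 32.
(1.8·x + 32) - x = -65  ⇒  (0.8)·x = -97  ⇒  x = -121.2500°C.
In kelvin: -121.2500 + 273.15 = 151.90 K.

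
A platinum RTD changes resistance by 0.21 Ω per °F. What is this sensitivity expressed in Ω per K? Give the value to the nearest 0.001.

The quantity depends on a temperature interval, so only the ratio of degree sizes applies; the offset between the scales is irrelevant.
A change of 1 K is a change of 1.8°F, so per K the value is 0.21 × 1.8 = 0.378.

0.378 Ω per K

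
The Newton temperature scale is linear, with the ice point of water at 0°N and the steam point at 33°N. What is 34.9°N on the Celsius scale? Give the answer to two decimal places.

Linear interpolation between the fixed points: C = (34.9 - 0) × 100 / (33 - 0) = 105.7576°C.

105.76°C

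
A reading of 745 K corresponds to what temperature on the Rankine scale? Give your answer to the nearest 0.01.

1341.00°R

In Celsius: 745 - 273.15 = 471.8500°C.
In Rankine: 471.8500 × 1.8 + 491.67 = 1341.00°R.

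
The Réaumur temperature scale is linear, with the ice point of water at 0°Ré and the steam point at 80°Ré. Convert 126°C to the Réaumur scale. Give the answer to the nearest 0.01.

100.80°Ré

Linearly onto the Réaumur scale: 0 + (126.0000 / 100) × (80 - 0) = 100.80°Ré.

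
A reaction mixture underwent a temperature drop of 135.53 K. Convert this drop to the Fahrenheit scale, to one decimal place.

For a temperature interval the offset drops out; only the factor 1.8 applies.
135.53 × 1.8 = 244.0.

244.0°F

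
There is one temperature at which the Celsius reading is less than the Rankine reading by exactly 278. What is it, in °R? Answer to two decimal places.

10.91°R

Let R be the Rankine reading. The Celsius reading is C = 5/9·R - 273.15.
Require C - R = -278: (-4/9)·R - 273.15 = -278.
R = (-278 + 273.15) / (-4/9) = 10.91.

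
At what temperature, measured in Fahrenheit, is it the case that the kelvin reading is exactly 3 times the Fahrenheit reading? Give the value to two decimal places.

Let F be the Fahrenheit reading. The kelvin reading is K = 5/9·F + 255.372.
Require K = 3·F: 5/9·F + 255.372 = 3·F.
(-22/9)·F = -255.372  ⇒  F = 104.47.

104.47°F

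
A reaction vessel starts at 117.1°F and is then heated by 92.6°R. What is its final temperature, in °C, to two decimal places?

Initial temperature in Celsius: (117.1 - 32) × 5/9 = 47.2778°C.
The 92.6°R change is an interval, so only the factor 5/9 applies: +92.6 × 5/9 = +51.4444°C.
Final Celsius temperature: 47.2778 + 51.4444 = 98.7222°C.

98.72°C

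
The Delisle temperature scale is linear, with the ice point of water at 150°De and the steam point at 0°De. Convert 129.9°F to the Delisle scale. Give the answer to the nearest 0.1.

First in Celsius: (129.9 - 32) × 5/9 = 54.3889°C.
Linearly onto the Delisle scale: 150 + (54.3889 / 100) × (0 - 150) = 68.4°De.

68.4°De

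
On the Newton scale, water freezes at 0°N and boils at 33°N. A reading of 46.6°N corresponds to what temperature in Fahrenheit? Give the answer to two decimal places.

286.18°F

Linear interpolation between the fixed points: C = (46.6 - 0) × 100 / (33 - 0) = 141.2121°C.
Then 141.2121 × 1.8 + 32 = 286.18°F.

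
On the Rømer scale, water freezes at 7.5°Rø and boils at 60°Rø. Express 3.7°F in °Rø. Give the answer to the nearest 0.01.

-0.75°Rø

First in Celsius: (3.7 - 32) × 5/9 = -15.7222°C.
Linearly onto the Rømer scale: 7.5 + (-15.7222 / 100) × (60 - 7.5) = -0.75°Rø.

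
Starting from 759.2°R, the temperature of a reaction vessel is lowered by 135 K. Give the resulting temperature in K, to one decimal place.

Initial temperature in Celsius: (759.2 - 491.67) × 5/9 = 148.6278°C.
The 135 K change is an interval; Kelvin and Celsius degrees are the same size, so ΔC = -135°C.
Final Celsius temperature: 148.6278 - 135.0000 = 13.6278°C.
In kelvin: 13.6278 + 273.15 = 286.8 K.

286.8 K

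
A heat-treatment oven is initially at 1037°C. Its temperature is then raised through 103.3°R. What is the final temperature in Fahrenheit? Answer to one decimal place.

2001.9°F

The 103.3°R change is an interval, so only the factor 5/9 applies: +103.3 × 5/9 = +57.3889°C.
Final Celsius temperature: 1037.0000 + 57.3889 = 1094.3889°C.
In Fahrenheit: 1094.3889 × 1.8 + 32 = 2001.9°F.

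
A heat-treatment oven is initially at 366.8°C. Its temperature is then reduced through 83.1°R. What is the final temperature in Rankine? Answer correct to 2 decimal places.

The 83.1°R change is an interval, so only the factor 5/9 applies: -83.1 × 5/9 = -46.1667°C.
Final Celsius temperature: 366.8000 - 46.1667 = 320.6333°C.
In Rankine: 320.6333 × 1.8 + 491.67 = 1068.81°R.

1068.81°R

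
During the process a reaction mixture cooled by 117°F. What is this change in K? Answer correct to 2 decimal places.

65.00 K

An interval of 1°F corresponds to 5/9 K.
117 × 5/9 = 65.00.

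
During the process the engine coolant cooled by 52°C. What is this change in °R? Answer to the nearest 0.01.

Only the scale ratio 1.8 matters for a change in temperature.
52 × 1.8 = 93.60.

93.60°R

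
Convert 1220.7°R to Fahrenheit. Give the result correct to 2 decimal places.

761.03°F

In Celsius: (1220.7 - 491.67) × 5/9 = 405.0167°C.
In Fahrenheit: 405.0167 × 1.8 + 32 = 761.03°F.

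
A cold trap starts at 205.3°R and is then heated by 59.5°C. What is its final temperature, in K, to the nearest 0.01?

173.56 K

Initial temperature in Celsius: (205.3 - 491.67) × 5/9 = -159.0944°C.
Final Celsius temperature: -159.0944 + 59.5000 = -99.5944°C.
In kelvin: -99.5944 + 273.15 = 173.56 K.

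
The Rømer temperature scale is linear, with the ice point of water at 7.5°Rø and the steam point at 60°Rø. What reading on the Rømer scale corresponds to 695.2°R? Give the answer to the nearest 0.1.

First in Celsius: (695.2 - 491.67) × 5/9 = 113.0722°C.
Linearly onto the Rømer scale: 7.5 + (113.0722 / 100) × (60 - 7.5) = 66.9°Rø.

66.9°Rø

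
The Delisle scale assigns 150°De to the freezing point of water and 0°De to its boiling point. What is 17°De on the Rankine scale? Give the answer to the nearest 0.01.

Linear interpolation between the fixed points: C = (17 - 150) × 100 / (0 - 150) = 88.6667°C.
Then 88.6667 × 1.8 + 491.67 = 651.27°R.

651.27°R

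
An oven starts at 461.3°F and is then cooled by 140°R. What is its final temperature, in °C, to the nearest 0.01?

160.72°C

Initial temperature in Celsius: (461.3 - 32) × 5/9 = 238.5000°C.
The 140°R change is an interval, so only the factor 5/9 applies: -140 × 5/9 = -77.7778°C.
Final Celsius temperature: 238.5000 - 77.7778 = 160.7222°C.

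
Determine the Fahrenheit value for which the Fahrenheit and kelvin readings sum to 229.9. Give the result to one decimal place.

-16.4°F

Let F be the Fahrenheit reading. The kelvin reading is K = 5/9·F + 255.372.
Require F + K = 229.9: (14/9)·F + 255.372 = 229.9.
F = (229.9 - 255.372) / (14/9) = -16.4.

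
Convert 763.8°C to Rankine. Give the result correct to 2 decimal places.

1866.51°R

In Rankine: 763.8000 × 1.8 + 491.67 = 1866.51°R.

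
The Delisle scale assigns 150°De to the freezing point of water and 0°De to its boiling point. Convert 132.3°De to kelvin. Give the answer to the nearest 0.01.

Linear interpolation between the fixed points: C = (132.3 - 150) × 100 / (0 - 150) = 11.8000°C.
Then 11.8000 + 273.15 = 284.95 K.

284.95 K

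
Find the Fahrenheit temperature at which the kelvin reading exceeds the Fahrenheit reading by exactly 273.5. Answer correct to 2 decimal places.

Let F be the Fahrenheit reading. The kelvin reading is K = 5/9·F + 255.372.
Require K - F = 273.5: (-4/9)·F + 255.372 = 273.5.
F = (273.5 - 255.372) / (-4/9) = -40.79.

-40.79°F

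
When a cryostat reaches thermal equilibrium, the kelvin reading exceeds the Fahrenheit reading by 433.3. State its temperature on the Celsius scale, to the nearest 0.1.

Let x be the kelvin reading; then the Fahrenheit reading is 1.8·x - 459.67.
(1.8·x - 459.67) - x = -433.3  ⇒  (0.8)·x = 26.37  ⇒  x = 32.9625 K.
In Celsius: 32.9625 - 273.15 = -240.2°C.

-240.2°C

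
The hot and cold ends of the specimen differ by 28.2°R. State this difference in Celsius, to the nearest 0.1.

Only the scale ratio 5/9 matters for a change in temperature.
28.2 × 5/9 = 15.7.

15.7°C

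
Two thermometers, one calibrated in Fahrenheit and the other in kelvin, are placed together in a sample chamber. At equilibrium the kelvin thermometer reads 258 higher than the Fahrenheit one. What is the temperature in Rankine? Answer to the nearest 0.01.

Let x be the Fahrenheit reading; then the kelvin reading is 5/9·x + 255.372.
(5/9·x + 255.372) - x = 258  ⇒  (-4/9)·x = 2.62778  ⇒  x = -5.9125°F.
In Celsius: (-5.9125 - 32) × 5/9 = -21.0625°C.
In Rankine: -21.0625 × 1.8 + 491.67 = 453.76°R.

453.76°R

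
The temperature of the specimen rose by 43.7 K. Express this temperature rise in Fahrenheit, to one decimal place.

Only the scale ratio 1.8 matters for a change in temperature.
43.7 × 1.8 = 78.7.

78.7°F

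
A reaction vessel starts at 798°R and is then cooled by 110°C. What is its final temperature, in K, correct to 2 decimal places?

Initial temperature in Celsius: (798 - 491.67) × 5/9 = 170.1833°C.
Final Celsius temperature: 170.1833 - 110.0000 = 60.1833°C.
In kelvin: 60.1833 + 273.15 = 333.33 K.

333.33 K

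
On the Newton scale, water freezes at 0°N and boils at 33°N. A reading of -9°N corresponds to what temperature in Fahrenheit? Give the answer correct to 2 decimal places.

-17.09°F

Linear interpolation between the fixed points: C = (-9 - 0) × 100 / (33 - 0) = -27.2727°C.
Then -27.2727 × 1.8 + 32 = -17.09°F.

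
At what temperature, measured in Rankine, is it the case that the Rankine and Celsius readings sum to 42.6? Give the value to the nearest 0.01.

202.98°R

Let R be the Rankine reading. The Celsius reading is C = 5/9·R - 273.15.
Require R + C = 42.6: (14/9)·R - 273.15 = 42.6.
R = (42.6 + 273.15) / (14/9) = 202.98.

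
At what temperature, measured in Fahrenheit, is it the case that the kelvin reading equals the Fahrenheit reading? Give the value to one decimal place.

574.6°F

Let F be the Fahrenheit reading. The kelvin reading is K = 5/9·F + 255.372.
Set K = F: 5/9·F + 255.372 = F.
(-4/9)·F = -255.372  ⇒  F = 574.6.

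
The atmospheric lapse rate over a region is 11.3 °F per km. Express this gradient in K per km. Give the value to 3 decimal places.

6.278 K/km

Since only a temperature interval is involved, the additive offset between the scales drops out.
A change of 1°F is a change of 5/9 K, so 11.3 × 5/9 = 6.278.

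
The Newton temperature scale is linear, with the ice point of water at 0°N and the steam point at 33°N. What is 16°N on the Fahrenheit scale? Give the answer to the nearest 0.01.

Linear interpolation between the fixed points: C = (16 - 0) × 100 / (33 - 0) = 48.4848°C.
Then 48.4848 × 1.8 + 32 = 119.27°F.

119.27°F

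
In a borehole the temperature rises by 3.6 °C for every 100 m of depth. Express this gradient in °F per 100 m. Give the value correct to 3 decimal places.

The quantity depends on a temperature interval, so only the ratio of degree sizes applies; the offset between the scales is irrelevant.
A change of 1°C is a change of 1.8°F, so 3.6 × 1.8 = 6.480.

6.480 °F/100 m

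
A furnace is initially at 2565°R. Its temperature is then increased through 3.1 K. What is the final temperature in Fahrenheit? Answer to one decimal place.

Initial temperature in Celsius: (2565 - 491.67) × 5/9 = 1151.8500°C.
The 3.1 K change is an interval; Kelvin and Celsius degrees are the same size, so ΔC = +3.1°C.
Final Celsius temperature: 1151.8500 + 3.1000 = 1154.9500°C.
In Fahrenheit: 1154.9500 × 1.8 + 32 = 2110.9°F.

2110.9°F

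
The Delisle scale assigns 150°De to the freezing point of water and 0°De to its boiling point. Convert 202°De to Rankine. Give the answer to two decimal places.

429.27°R

Linear interpolation between the fixed points: C = (202 - 150) × 100 / (0 - 150) = -34.6667°C.
Then -34.6667 × 1.8 + 491.67 = 429.27°R.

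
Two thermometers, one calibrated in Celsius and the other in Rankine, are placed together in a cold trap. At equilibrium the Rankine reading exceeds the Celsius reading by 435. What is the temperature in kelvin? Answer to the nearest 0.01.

202.31 K

Let x be the Celsius reading; then the Rankine reading is 1.8·x + 491.67.
(1.8·x + 491.67) - x = 435  ⇒  (0.8)·x = -56.67  ⇒  x = -70.8375°C.
In kelvin: -70.8375 + 273.15 = 202.31 K.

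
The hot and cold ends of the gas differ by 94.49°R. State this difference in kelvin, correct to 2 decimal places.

52.49 K

Only the scale ratio 5/9 matters for a change in temperature.
94.49 × 5/9 = 52.49.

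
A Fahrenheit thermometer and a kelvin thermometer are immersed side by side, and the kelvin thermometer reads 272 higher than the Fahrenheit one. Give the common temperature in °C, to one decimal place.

-38.6°C

Let x be the Fahrenheit reading; then the kelvin reading is 5/9·x + 255.372.
(5/9·x + 255.372) - x = 272  ⇒  (-4/9)·x = 16.6278  ⇒  x = -37.4125°F.
In Celsius: (-37.4125 - 32) × 5/9 = -38.6°C.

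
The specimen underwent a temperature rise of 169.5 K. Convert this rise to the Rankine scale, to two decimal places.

Only the scale ratio 1.8 matters for a change in temperature.
169.5 × 1.8 = 305.10.

305.10°R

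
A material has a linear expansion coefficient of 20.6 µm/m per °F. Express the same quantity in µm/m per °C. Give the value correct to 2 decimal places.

37.08 µm/m per °C

Since only a temperature interval is involved, the additive offset between the scales drops out.
A change of 1°C is a change of 1.8°F, so per °C the value is 20.6 × 1.8 = 37.08.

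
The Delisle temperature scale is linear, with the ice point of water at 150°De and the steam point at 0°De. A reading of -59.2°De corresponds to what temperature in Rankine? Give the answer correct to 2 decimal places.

Linear interpolation between the fixed points: C = (-59.2 - 150) × 100 / (0 - 150) = 139.4667°C.
Then 139.4667 × 1.8 + 491.67 = 742.71°R.

742.71°R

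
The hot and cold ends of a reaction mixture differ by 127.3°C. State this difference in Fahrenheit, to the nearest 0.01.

229.14°F

Only the scale ratio 1.8 matters for a change in temperature.
127.3 × 1.8 = 229.14.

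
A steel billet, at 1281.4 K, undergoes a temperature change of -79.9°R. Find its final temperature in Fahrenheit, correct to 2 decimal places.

Initial temperature in Celsius: 1281.4 - 273.15 = 1008.2500°C.
The 79.9°R change is an interval, so only the factor 5/9 applies: -79.9 × 5/9 = -44.3889°C.
Final Celsius temperature: 1008.2500 - 44.3889 = 963.8611°C.
In Fahrenheit: 963.8611 × 1.8 + 32 = 1766.95°F.

1766.95°F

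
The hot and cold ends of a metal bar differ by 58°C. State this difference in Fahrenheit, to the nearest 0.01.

For a temperature interval the offset drops out; only the factor 1.8 applies.
58 × 1.8 = 104.40.

104.40°F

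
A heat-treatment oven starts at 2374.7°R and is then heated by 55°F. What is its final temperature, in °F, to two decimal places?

1970.03°F

Initial temperature in Celsius: (2374.7 - 491.67) × 5/9 = 1046.1278°C.
The 55°F change is an interval, so only the factor 5/9 applies: +55 × 5/9 = +30.5556°C.
Final Celsius temperature: 1046.1278 + 30.5556 = 1076.6833°C.
In Fahrenheit: 1076.6833 × 1.8 + 32 = 1970.03°F.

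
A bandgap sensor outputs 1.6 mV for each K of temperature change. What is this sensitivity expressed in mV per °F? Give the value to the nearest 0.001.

The quantity depends on a temperature interval, so only the ratio of degree sizes applies; the offset between the scales is irrelevant.
A change of 1°F is a change of 5/9 K, so per °F the value is 1.6 × 5/9 = 0.889.

0.889 mV per °F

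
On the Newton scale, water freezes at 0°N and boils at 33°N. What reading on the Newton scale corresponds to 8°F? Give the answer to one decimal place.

-4.4°N

First in Celsius: (8 - 32) × 5/9 = -13.3333°C.
Linearly onto the Newton scale: 0 + (-13.3333 / 100) × (33 - 0) = -4.4°N.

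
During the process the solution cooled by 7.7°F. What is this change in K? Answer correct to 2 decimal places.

4.28 K

For a temperature interval the offset drops out; only the factor 5/9 applies.
7.7 × 5/9 = 4.28.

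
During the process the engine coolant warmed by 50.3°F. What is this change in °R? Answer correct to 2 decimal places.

50.30°R

Fahrenheit and Rankine degrees are the same size, so the interval is unchanged: 50.30.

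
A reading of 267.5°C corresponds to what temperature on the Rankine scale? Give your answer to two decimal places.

In Rankine: 267.5000 × 1.8 + 491.67 = 973.17°R.

973.17°R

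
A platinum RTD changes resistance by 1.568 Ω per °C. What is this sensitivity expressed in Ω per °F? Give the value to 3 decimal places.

The quantity depends on a temperature interval, so only the ratio of degree sizes applies; the offset between the scales is irrelevant.
A change of 1°F is a change of 5/9°C, so per °F the value is 1.568 × 5/9 = 0.871.

0.871 Ω per °F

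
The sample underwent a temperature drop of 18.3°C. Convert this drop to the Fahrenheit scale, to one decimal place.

32.9°F

Only the scale ratio 1.8 matters for a change in temperature.
18.3 × 1.8 = 32.9.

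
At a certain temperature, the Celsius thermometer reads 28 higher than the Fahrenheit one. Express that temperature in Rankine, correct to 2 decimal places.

Let x be the Fahrenheit reading; then the Celsius reading is 5/9·x - 17.7778.
(5/9·x - 17.7778) - x = 28  ⇒  (-4/9)·x = 45.7778  ⇒  x = -103.0000°F.
In Celsius: (-103 - 32) × 5/9 = -75.0000°C.
In Rankine: -75.0000 × 1.8 + 491.67 = 356.67°R.

356.67°R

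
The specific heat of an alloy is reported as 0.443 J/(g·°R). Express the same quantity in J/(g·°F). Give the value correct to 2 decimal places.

The quantity depends on a temperature interval, so only the ratio of degree sizes applies; the offset between the scales is irrelevant.
A change of 1°F is a change of 1°R, so per °F the value is 0.443 × 1 = 0.44.

0.44 J/(g·°F)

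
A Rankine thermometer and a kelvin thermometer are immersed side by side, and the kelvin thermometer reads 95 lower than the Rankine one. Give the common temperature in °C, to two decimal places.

-154.40°C

Let x be the Rankine reading; then the kelvin reading is 5/9·x.
(5/9·x) - x = -95  ⇒  (-4/9)·x = -95  ⇒  x = 213.7500°R.
In Celsius: (213.75 - 491.67) × 5/9 = -154.40°C.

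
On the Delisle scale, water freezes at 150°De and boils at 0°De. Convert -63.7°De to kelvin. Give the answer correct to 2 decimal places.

415.62 K

Linear interpolation between the fixed points: C = (-63.7 - 150) × 100 / (0 - 150) = 142.4667°C.
Then 142.4667 + 273.15 = 415.62 K.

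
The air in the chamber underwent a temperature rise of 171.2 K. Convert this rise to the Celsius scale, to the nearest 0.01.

171.20°C

Kelvin and Celsius degrees are the same size, so the interval is unchanged: 171.20.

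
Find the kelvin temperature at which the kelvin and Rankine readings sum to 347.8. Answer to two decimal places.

124.21 K

Let K be the kelvin reading. The Rankine reading is R = 1.8·K.
Require K + R = 347.8: (2.8)·K = 347.8.
K = (347.8) / (2.8) = 124.21.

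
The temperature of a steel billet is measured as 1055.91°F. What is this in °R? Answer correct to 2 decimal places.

1515.58°R

In Celsius: (1055.91 - 32) × 5/9 = 568.8389°C.
In Rankine: 568.8389 × 1.8 + 491.67 = 1515.58°R.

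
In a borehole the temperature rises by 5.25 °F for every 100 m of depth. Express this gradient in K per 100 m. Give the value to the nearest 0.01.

The quantity depends on a temperature interval, so only the ratio of degree sizes applies; the offset between the scales is irrelevant.
A change of 1°F is a change of 5/9 K, so 5.25 × 5/9 = 2.92.

2.92 K/100 m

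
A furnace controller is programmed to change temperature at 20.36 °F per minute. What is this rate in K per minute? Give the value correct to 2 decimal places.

11.31 K/minute

The quantity depends on a temperature interval, so only the ratio of degree sizes applies; the offset between the scales is irrelevant.
A change of 1°F is a change of 5/9 K, so 20.36 × 5/9 = 11.31.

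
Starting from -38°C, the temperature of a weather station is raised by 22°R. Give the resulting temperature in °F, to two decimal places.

The 22°R change is an interval, so only the factor 5/9 applies: +22 × 5/9 = +12.2222°C.
Final Celsius temperature: -38.0000 + 12.2222 = -25.7778°C.
In Fahrenheit: -25.7778 × 1.8 + 32 = -14.40°F.

-14.40°F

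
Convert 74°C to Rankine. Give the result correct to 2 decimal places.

624.87°R

In Rankine: 74.0000 × 1.8 + 491.67 = 624.87°R.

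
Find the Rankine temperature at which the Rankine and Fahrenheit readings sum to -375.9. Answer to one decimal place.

Let R be the Rankine reading. The Fahrenheit reading is F = 1·R - 459.67.
Require R + F = -375.9: (2)·R - 459.67 = -375.9.
R = (-375.9 + 459.67) / (2) = 41.9.

41.9°R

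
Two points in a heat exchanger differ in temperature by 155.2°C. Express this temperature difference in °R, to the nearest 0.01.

Only the scale ratio 1.8 matters for a change in temperature.
155.2 × 1.8 = 279.36.

279.36°R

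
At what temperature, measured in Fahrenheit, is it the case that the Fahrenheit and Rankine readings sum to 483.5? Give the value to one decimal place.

Let F be the Fahrenheit reading. The Rankine reading is R = 1·F + 459.67.
Require F + R = 483.5: (2)·F + 459.67 = 483.5.
F = (483.5 - 459.67) / (2) = 11.9.

11.9°F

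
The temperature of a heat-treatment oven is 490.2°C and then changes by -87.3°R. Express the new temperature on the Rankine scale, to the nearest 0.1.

The 87.3°R change is an interval, so only the factor 5/9 applies: -87.3 × 5/9 = -48.5000°C.
Final Celsius temperature: 490.2000 - 48.5000 = 441.7000°C.
In Rankine: 441.7000 × 1.8 + 491.67 = 1286.7°R.

1286.7°R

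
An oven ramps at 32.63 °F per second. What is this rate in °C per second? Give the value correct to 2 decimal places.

18.13 °C/second

Since only a temperature interval is involved, the additive offset between the scales drops out.
A change of 1°F is a change of 5/9°C, so 32.63 × 5/9 = 18.13.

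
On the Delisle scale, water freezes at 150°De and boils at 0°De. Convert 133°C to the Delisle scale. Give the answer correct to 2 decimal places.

Linearly onto the Delisle scale: 150 + (133.0000 / 100) × (0 - 150) = -49.50°De.

-49.50°De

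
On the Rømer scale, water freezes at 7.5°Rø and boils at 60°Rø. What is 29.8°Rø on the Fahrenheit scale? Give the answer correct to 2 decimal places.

Linear interpolation between the fixed points: C = (29.8 - 7.5) × 100 / (60 - 7.5) = 42.4762°C.
Then 42.4762 × 1.8 + 32 = 108.46°F.

108.46°F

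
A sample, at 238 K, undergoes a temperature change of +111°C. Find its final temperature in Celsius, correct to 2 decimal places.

Initial temperature in Celsius: 238 - 273.15 = -35.1500°C.
Final Celsius temperature: -35.1500 + 111.0000 = 75.8500°C.

75.85°C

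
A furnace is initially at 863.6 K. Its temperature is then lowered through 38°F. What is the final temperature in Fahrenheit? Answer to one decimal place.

1056.8°F

Initial temperature in Celsius: 863.6 - 273.15 = 590.4500°C.
The 38°F change is an interval, so only the factor 5/9 applies: -38 × 5/9 = -21.1111°C.
Final Celsius temperature: 590.4500 - 21.1111 = 569.3389°C.
In Fahrenheit: 569.3389 × 1.8 + 32 = 1056.8°F.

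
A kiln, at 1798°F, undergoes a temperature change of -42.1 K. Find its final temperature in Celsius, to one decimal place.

Initial temperature in Celsius: (1798 - 32) × 5/9 = 981.1111°C.
The 42.1 K change is an interval; Kelvin and Celsius degrees are the same size, so ΔC = -42.1°C.
Final Celsius temperature: 981.1111 - 42.1000 = 939.0111°C.

939.0°C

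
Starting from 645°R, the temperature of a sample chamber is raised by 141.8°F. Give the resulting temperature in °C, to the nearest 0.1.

Initial temperature in Celsius: (645 - 491.67) × 5/9 = 85.1833°C.
The 141.8°F change is an interval, so only the factor 5/9 applies: +141.8 × 5/9 = +78.7778°C.
Final Celsius temperature: 85.1833 + 78.7778 = 163.9611°C.

164.0°C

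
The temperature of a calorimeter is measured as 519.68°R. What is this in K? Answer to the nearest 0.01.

In Celsius: (519.68 - 491.67) × 5/9 = 15.5611°C.
In kelvin: 15.5611 + 273.15 = 288.71 K.

288.71 K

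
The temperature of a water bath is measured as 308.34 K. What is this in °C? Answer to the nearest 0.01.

In Celsius: 308.34 - 273.15 = 35.1900°C.

35.19°C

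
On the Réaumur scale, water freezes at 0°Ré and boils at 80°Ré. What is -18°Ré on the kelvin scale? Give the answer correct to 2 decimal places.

250.65 K

Linear interpolation between the fixed points: C = (-18 - 0) × 100 / (80 - 0) = -22.5000°C.
Then -22.5000 + 273.15 = 250.65 K.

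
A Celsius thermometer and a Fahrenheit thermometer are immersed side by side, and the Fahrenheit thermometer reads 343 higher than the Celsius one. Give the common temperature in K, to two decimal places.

661.90 K

Let x be the Celsius reading; then the Fahrenheit reading is 1.8·x + 32.
(1.8·x + 32) - x = 343  ⇒  (0.8)·x = 311  ⇒  x = 388.7500°C.
In kelvin: 388.7500 + 273.15 = 661.90 K.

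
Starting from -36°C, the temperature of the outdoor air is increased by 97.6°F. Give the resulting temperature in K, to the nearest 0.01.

291.37 K

The 97.6°F change is an interval, so only the factor 5/9 applies: +97.6 × 5/9 = +54.2222°C.
Final Celsius temperature: -36.0000 + 54.2222 = 18.2222°C.
In kelvin: 18.2222 + 273.15 = 291.37 K.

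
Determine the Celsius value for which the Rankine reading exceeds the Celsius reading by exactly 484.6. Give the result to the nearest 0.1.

-8.8°C

Let C be the Celsius reading. The Rankine reading is R = 1.8·C + 491.67.
Require R - C = 484.6: (0.8)·C + 491.67 = 484.6.
C = (484.6 - 491.67) / (0.8) = -8.8.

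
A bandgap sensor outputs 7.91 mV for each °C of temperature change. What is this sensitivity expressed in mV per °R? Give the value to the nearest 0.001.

4.394 mV per °R

Since only a temperature interval is involved, the additive offset between the scales drops out.
A change of 1°R is a change of 5/9°C, so per °R the value is 7.91 × 5/9 = 4.394.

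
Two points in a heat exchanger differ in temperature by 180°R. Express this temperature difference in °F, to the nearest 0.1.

Rankine and Fahrenheit degrees are the same size, so the interval is unchanged: 180.0.

180.0°F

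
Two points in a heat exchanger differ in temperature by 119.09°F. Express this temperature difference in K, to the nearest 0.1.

For a temperature interval the offset drops out; only the factor 5/9 applies.
119.09 × 5/9 = 66.2.

66.2 K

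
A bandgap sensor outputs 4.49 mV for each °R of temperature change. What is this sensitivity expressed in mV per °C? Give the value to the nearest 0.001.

8.082 mV per °C

The quantity depends on a temperature interval, so only the ratio of degree sizes applies; the offset between the scales is irrelevant.
A change of 1°C is a change of 1.8°R, so per °C the value is 4.49 × 1.8 = 8.082.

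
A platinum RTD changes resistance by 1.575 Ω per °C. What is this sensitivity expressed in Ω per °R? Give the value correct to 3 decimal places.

0.875 Ω per °R

The quantity depends on a temperature interval, so only the ratio of degree sizes applies; the offset between the scales is irrelevant.
A change of 1°R is a change of 5/9°C, so per °R the value is 1.575 × 5/9 = 0.875.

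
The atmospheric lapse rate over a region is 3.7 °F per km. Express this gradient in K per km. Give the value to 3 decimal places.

The quantity depends on a temperature interval, so only the ratio of degree sizes applies; the offset between the scales is irrelevant.
A change of 1°F is a change of 5/9 K, so 3.7 × 5/9 = 2.056.

2.056 K/km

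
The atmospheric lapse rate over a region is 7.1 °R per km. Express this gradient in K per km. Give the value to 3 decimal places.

Since only a temperature interval is involved, the additive offset between the scales drops out.
A change of 1°R is a change of 5/9 K, so 7.1 × 5/9 = 3.944.

3.944 K/km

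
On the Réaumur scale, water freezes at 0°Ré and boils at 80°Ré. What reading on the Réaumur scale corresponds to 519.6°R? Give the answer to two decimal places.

12.41°Ré

First in Celsius: (519.6 - 491.67) × 5/9 = 15.5167°C.
Linearly onto the Réaumur scale: 0 + (15.5167 / 100) × (80 - 0) = 12.41°Ré.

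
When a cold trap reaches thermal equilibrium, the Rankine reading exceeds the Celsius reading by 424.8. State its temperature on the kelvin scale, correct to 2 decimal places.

189.56 K

Let x be the Rankine reading; then the Celsius reading is 5/9·x - 273.15.
(5/9·x - 273.15) - x = -424.8  ⇒  (-4/9)·x = -151.65  ⇒  x = 341.2125°R.
In Celsius: (341.2125 - 491.67) × 5/9 = -83.5875°C.
In kelvin: -83.5875 + 273.15 = 189.56 K.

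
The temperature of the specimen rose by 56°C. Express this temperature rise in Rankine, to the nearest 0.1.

100.8°R

An interval of 1°C corresponds to 1.8°R.
56 × 1.8 = 100.8.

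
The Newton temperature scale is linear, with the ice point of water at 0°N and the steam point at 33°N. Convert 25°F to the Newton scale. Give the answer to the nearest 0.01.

First in Celsius: (25 - 32) × 5/9 = -3.8889°C.
Linearly onto the Newton scale: 0 + (-3.8889 / 100) × (33 - 0) = -1.28°N.

-1.28°N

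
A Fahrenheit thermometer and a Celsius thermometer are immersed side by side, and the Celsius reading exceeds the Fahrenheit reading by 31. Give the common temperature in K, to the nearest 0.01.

Let x be the Fahrenheit reading; then the Celsius reading is 5/9·x - 17.7778.
(5/9·x - 17.7778) - x = 31  ⇒  (-4/9)·x = 48.7778  ⇒  x = -109.7500°F.
In Celsius: (-109.75 - 32) × 5/9 = -78.7500°C.
In kelvin: -78.7500 + 273.15 = 194.40 K.

194.40 K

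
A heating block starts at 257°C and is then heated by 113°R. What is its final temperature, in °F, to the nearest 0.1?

607.6°F

The 113°R change is an interval, so only the factor 5/9 applies: +113 × 5/9 = +62.7778°C.
Final Celsius temperature: 257.0000 + 62.7778 = 319.7778°C.
In Fahrenheit: 319.7778 × 1.8 + 32 = 607.6°F.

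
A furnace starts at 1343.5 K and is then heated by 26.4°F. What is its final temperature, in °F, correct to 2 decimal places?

1985.03°F

Initial temperature in Celsius: 1343.5 - 273.15 = 1070.3500°C.
The 26.4°F change is an interval, so only the factor 5/9 applies: +26.4 × 5/9 = +14.6667°C.
Final Celsius temperature: 1070.3500 + 14.6667 = 1085.0167°C.
In Fahrenheit: 1085.0167 × 1.8 + 32 = 1985.03°F.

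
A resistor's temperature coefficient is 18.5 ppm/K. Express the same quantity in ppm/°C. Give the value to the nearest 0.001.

The quantity depends on a temperature interval, so only the ratio of degree sizes applies; the offset between the scales is irrelevant.
A change of 1°C is a change of 1 K, so per °C the value is 18.5 × 1 = 18.500.

18.500 ppm/°C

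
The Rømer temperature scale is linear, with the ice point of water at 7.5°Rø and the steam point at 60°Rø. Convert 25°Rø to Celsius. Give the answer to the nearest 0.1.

Linear interpolation between the fixed points: C = (25 - 7.5) × 100 / (60 - 7.5) = 33.3333°C.

33.3°C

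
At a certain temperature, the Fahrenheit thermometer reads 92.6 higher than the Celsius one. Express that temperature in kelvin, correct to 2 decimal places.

348.90 K

Let x be the Celsius reading; then the Fahrenheit reading is 1.8·x + 32.
(1.8·x + 32) - x = 92.6  ⇒  (0.8)·x = 60.6  ⇒  x = 75.7500°C.
In kelvin: 75.7500 + 273.15 = 348.90 K.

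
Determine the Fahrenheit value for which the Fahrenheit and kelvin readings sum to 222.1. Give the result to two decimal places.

Let F be the Fahrenheit reading. The kelvin reading is K = 5/9·F + 255.372.
Require F + K = 222.1: (14/9)·F + 255.372 = 222.1.
F = (222.1 - 255.372) / (14/9) = -21.39.

-21.39°F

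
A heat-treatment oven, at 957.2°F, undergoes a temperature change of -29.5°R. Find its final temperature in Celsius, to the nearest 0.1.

497.6°C

Initial temperature in Celsius: (957.2 - 32) × 5/9 = 514.0000°C.
The 29.5°R change is an interval, so only the factor 5/9 applies: -29.5 × 5/9 = -16.3889°C.
Final Celsius temperature: 514.0000 - 16.3889 = 497.6111°C.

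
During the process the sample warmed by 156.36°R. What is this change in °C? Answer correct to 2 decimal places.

86.87°C

For a temperature interval the offset drops out; only the factor 5/9 applies.
156.36 × 5/9 = 86.87.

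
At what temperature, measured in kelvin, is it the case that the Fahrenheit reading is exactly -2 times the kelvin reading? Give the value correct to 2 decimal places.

Let K be the kelvin reading. The Fahrenheit reading is F = 1.8·K - 459.67.
Require F = -2·K: 1.8·K - 459.67 = -2·K.
(3.8)·K = 459.67  ⇒  K = 120.97.

120.97 K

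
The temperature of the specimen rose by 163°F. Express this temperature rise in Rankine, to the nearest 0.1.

163.0°R

Fahrenheit and Rankine degrees are the same size, so the interval is unchanged: 163.0.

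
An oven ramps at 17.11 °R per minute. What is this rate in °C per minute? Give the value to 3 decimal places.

9.506 °C/minute

The quantity depends on a temperature interval, so only the ratio of degree sizes applies; the offset between the scales is irrelevant.
A change of 1°R is a change of 5/9°C, so 17.11 × 5/9 = 9.506.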